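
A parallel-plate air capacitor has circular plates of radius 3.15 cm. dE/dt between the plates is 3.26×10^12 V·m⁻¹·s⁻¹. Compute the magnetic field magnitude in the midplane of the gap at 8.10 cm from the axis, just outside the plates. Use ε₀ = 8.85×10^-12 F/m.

2.22×10^-7 T

Through the whole plate area (πR² = 3.117×10^-3 m²), I_d = ε₀ πR² dE/dt = 0.08993 A.
Outside the plates the loop encloses all of I_d, so B·2πr = μ₀ I_d and B = 2.22×10^-7 T.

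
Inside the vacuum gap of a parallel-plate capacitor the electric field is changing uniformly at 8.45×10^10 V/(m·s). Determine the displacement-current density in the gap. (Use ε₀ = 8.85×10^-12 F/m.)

The displacement-current density is ε₀ ∂E/∂t = (8.85×10^-12)(8.45×10^10) = 0.748 A/m².

0.748 A/m²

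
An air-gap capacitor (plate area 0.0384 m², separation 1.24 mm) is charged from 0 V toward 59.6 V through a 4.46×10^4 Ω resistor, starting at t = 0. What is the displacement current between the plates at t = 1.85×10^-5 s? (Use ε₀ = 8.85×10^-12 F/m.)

C = ε₀A/d = (8.85×10^-12)(0.0384)/(1.24×10^-3) = 2.741×10^-10 F and τ = RC = 1.222×10^-5 s. I_d in the gap equals the RC charging current.
I_d(t) = (V₀/R) e^(−t/τ) = 1.336×10^-3 · e^(−1.514) = 2.94×10^-4 A.

2.94×10^-4 A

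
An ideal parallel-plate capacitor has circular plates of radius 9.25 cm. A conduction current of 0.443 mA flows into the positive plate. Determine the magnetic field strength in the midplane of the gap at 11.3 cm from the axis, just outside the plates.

Between the plates the displacement current equals the wire current: I_d = 0.443 mA = 4.43×10^-4 A.
For r ≥ R the full I_d is enclosed: B = μ₀ I_d/(2πr) = (4π×10^-7)(4.43×10^-4)/(2π·0.113) = 7.84×10^-10 T.

7.84×10^-10 T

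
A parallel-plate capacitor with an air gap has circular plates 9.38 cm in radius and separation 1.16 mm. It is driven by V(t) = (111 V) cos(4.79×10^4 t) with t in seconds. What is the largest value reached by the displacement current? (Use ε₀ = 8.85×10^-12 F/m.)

1.12×10^-3 A

The displacement current equals the conduction current C dV/dt, which peaks at C V₀ ω.
With C = ε₀A/d = (8.85×10^-12)(0.02764)/(1.16×10^-3) = 2.109×10^-10 F and ω = 4.79×10^4 rad/s, I_d,max = (2.109×10^-10)(111)(4.79×10^4) = 1.12×10^-3 A.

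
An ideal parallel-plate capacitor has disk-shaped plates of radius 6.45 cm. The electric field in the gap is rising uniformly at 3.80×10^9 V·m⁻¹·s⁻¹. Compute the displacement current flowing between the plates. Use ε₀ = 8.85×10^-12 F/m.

The displacement current is ε₀ times dΦ_E/dt = ε₀ A dE/dt = (8.85×10^-12)(0.01307)(3.80×10^9) = 4.40×10^-4 A.

4.40×10^-4 A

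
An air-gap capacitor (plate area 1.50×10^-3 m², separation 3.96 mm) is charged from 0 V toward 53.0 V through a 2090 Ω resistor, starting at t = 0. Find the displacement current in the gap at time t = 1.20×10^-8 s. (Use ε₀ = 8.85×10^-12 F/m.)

C = ε₀A/d = (8.85×10^-12)(1.50×10^-3)/(3.96×10^-3) = 3.352×10^-12 F, so τ = RC = 7.006×10^-9 s.
The conduction current is I(t) = (V₀/R) e^(−t/τ), and the displacement current between the plates equals it.
t/τ = 1.713; I_d = (53.0/2090) · e^(−1.713) = (0.02536)(0.1803) = 4.57×10^-3 A.

4.57×10^-3 A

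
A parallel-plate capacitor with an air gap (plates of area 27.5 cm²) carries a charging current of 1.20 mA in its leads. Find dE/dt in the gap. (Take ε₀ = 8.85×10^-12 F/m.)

4.93×10^10 V/(m·s)

Charge continuity gives I_d = I = 1.20×10^-3 A between the plates.
Inverting I_d = ε₀ A dE/dt gives dE/dt = 1.20×10^-3 / (8.85×10^-12 · 2.75×10^-3) = 4.93×10^10 V/(m·s).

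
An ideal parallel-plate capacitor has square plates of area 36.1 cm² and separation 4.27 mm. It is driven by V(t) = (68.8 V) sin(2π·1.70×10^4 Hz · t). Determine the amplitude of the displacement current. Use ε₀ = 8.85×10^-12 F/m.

5.50×10^-5 A

The displacement current equals the conduction current C dV/dt, which peaks at C V₀ ω.
With C = ε₀A/d = (8.85×10^-12)(3.61×10^-3)/(4.27×10^-3) = 7.482×10^-12 F and ω = 2πf = 1.068×10^5 rad/s, I_d,max = (7.482×10^-12)(68.8)(1.068×10^5) = 5.50×10^-5 A.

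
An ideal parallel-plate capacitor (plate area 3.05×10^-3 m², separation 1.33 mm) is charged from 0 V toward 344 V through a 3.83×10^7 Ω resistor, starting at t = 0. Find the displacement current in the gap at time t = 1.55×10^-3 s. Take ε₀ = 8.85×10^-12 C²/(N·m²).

1.22×10^-6 A

C = ε₀A/d = (8.85×10^-12)(3.05×10^-3)/(1.33×10^-3) = 2.030×10^-11 F and τ = RC = 7.775×10^-4 s. I_d in the gap equals the RC charging current.
I_d(t) = (V₀/R) e^(−t/τ) = 8.982×10^-6 · e^(−1.994) = 1.22×10^-6 A.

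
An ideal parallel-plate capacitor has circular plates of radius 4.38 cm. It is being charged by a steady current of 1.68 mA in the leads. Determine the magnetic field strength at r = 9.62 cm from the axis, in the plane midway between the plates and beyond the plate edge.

Between the plates the displacement current equals the wire current: I_d = 1.68 mA = 1.68×10^-3 A.
With r > R the enclosed displacement current is the full I_d; B = μ₀ I_d / (2πr) = 3.49×10^-9 T.

3.49×10^-9 T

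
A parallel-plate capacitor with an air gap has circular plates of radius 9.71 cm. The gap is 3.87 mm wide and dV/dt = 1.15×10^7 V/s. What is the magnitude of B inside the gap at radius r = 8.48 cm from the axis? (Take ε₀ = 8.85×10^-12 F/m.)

1.40×10^-9 T

dE/dt = (dV/dt)/d = 2.972×10^9 V/(m·s); I_d = ε₀(πR²)(dE/dt) = (8.85×10^-12)(0.02962)(2.972×10^9) = 7.791×10^-4 A.
An Ampèrian loop of radius r encloses a fraction (r/R)² of I_d. Then B·2πr = μ₀ I_d (r/R)², giving B = μ₀ I_d r/(2πR²) = 1.40×10^-9 T.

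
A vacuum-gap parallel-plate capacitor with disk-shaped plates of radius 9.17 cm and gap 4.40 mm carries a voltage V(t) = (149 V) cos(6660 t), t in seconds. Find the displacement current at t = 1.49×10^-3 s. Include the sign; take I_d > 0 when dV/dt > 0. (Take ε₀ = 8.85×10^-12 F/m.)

C = ε₀A/d = (8.85×10^-12)(0.02642)/(4.40×10^-3) = 5.314×10^-11 F. dV/dt = V₀ω·−sin(ωt); at ωt = 9.9234 rad this factor is 0.4782.
I_d = C dV/dt = (5.314×10^-11)(149)(6660)(0.4782) = 2.52×10^-5 A.

2.52×10^-5 A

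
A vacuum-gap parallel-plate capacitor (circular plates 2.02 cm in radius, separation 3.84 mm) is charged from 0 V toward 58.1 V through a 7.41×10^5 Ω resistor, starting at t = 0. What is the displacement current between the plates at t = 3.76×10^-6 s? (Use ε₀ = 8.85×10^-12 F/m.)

1.41×10^-5 A

C = ε₀A/d = (8.85×10^-12)(1.282×10^-3)/(3.84×10^-3) = 2.955×10^-12 F, so τ = RC = 2.190×10^-6 s.
The conduction current is I(t) = (V₀/R) e^(−t/τ), and the displacement current between the plates equals it.
t/τ = 1.717; I_d = (58.1/7.41×10^5) · e^(−1.717) = (7.841×10^-5)(0.1796) = 1.41×10^-5 A.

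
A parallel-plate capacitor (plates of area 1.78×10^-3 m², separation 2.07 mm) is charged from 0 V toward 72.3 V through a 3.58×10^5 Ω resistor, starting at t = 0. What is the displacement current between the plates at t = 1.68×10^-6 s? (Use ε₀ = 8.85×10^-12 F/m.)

With C = ε₀A/d = (8.85×10^-12)(1.78×10^-3)/(2.07×10^-3) = 7.610×10^-12 F, the time constant is τ = RC = 2.724×10^-6 s, so t/τ = 0.6167 and e^(−t/τ) = 0.5397.
I_d = I_cond = (V₀/R) e^(−t/τ) = (2.020×10^-4)(0.5397) = 1.09×10^-4 A.

1.09×10^-4 A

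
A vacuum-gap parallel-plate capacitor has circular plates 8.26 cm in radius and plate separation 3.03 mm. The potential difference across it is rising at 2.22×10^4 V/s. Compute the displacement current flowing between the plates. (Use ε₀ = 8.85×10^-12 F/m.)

1.39×10^-6 A

E = V/d so dE/dt = (dV/dt)/d = 7.327×10^6 V/(m·s), and I_d = ε₀ A dE/dt = (8.85×10^-12)(0.02143)(7.327×10^6) = 1.39×10^-6 A.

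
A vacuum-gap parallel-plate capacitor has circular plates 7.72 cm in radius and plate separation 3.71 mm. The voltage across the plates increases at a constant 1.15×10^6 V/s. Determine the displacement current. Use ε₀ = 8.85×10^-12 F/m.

E = V/d so dE/dt = (dV/dt)/d = 3.100×10^8 V/(m·s), and I_d = ε₀ A dE/dt = (8.85×10^-12)(0.01872)(3.100×10^8) = 5.14×10^-5 A.

5.14×10^-5 A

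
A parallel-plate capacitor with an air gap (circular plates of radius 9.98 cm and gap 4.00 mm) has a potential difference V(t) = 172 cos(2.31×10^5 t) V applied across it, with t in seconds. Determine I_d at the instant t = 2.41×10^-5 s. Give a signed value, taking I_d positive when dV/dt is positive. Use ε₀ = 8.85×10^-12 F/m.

1.81×10^-3 A

dV/dt = (172)(2.31×10^5)·−sin(5.5671) = 2.608×10^7 V/s.
I_d = C dV/dt with C = ε₀A/d = (8.85×10^-12)(0.03129)/(4.00×10^-3) = 6.923×10^-11 F, so I_d = (6.923×10^-11)(2.608×10^7) = 1.81×10^-3 A.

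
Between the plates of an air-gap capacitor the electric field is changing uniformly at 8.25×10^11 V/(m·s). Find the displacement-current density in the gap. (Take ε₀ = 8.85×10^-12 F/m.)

J_d = ε₀ ∂E/∂t, so J_d = 7.30 A/m².

7.30 A/m²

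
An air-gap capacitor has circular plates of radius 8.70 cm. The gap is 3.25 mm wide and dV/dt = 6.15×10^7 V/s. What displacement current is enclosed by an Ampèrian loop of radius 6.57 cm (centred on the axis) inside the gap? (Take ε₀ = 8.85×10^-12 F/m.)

2.27×10^-3 A

With E = V/d, dE/dt = 1.892×10^10 V/(m·s) and πR² = 0.02378 m², giving I_d = ε₀ πR² dE/dt = 3.982×10^-3 A.
Since J_d is uniform, the enclosed fraction is (r/R)² = 0.5703, giving I_d,enc = 2.27×10^-3 A.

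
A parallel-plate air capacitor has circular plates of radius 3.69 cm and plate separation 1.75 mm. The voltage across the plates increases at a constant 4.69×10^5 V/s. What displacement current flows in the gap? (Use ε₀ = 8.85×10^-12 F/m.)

1.01×10^-5 A

The field between the plates is E = V/d, so dE/dt = (4.69×10^5)/(1.75×10^-3 m) = 2.680×10^8 V/(m·s).
I_d = ε₀ A (dE/dt) = (8.85×10^-12)(4.278×10^-3)(2.680×10^8) = 1.01×10^-5 A.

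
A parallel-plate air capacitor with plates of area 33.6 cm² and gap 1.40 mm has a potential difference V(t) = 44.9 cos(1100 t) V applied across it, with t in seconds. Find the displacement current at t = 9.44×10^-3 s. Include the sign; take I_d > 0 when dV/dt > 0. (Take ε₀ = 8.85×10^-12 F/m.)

dV/dt = (44.9)(1100)·−sin(10.384) = 4.044×10^4 V/s.
I_d = C dV/dt with C = ε₀A/d = (8.85×10^-12)(3.36×10^-3)/(1.40×10^-3) = 2.124×10^-11 F, so I_d = (2.124×10^-11)(4.044×10^4) = 8.59×10^-7 A.

8.59×10^-7 A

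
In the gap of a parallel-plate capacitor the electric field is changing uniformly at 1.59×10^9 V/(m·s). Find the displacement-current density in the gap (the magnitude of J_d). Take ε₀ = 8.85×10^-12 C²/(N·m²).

J_d = ε₀ ∂E/∂t, so J_d = 0.0141 A/m².

0.0141 A/m²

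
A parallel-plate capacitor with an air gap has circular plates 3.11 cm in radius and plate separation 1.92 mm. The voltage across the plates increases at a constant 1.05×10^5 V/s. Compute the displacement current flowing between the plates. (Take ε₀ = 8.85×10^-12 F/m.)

E = V/d so dE/dt = (dV/dt)/d = 5.469×10^7 V/(m·s), and I_d = ε₀ A dE/dt = (8.85×10^-12)(3.039×10^-3)(5.469×10^7) = 1.47×10^-6 A.

1.47×10^-6 A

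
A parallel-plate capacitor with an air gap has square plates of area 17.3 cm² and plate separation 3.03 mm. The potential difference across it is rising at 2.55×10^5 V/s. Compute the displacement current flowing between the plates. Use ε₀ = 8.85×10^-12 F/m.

C = ε₀A/d = (8.85×10^-12)(1.73×10^-3)/(3.03×10^-3) = 5.053×10^-12 F.
I_d = C dV/dt = (5.053×10^-12)(2.55×10^5) = 1.29×10^-6 A.

1.29×10^-6 A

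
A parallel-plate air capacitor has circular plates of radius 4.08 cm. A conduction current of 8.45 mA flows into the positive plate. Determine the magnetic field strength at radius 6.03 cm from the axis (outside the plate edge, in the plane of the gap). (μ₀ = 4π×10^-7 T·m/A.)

2.80×10^-8 T

Between the plates the displacement current equals the wire current: I_d = 8.45 mA = 8.45×10^-3 A.
With r > R the enclosed displacement current is the full I_d; B = μ₀ I_d / (2πr) = 2.80×10^-8 T.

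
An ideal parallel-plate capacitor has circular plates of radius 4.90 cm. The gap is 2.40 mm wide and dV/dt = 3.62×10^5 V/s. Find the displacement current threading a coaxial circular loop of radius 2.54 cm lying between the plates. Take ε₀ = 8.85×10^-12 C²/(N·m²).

dE/dt = (dV/dt)/d = 1.508×10^8 V/(m·s); I_d = ε₀(πR²)(dE/dt) = (8.85×10^-12)(7.543×10^-3)(1.508×10^8) = 1.007×10^-5 A.
Since J_d is uniform, the enclosed fraction is (r/R)² = 0.2687, giving I_d,enc = 2.71×10^-6 A.

2.71×10^-6 A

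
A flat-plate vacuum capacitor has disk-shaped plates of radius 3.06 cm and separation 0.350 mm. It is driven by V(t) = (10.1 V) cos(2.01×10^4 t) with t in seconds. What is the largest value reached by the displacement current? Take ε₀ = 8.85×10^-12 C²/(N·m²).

1.51×10^-5 A

C = ε₀A/d = (8.85×10^-12)(2.942×10^-3)/(3.50×10^-4) = 7.439×10^-11 F; ω = 2.01×10^4 rad/s.
I_d = C dV/dt, so |I_d|_max = C V₀ ω = (7.439×10^-11)(10.1)(2.01×10^4) = 1.51×10^-5 A.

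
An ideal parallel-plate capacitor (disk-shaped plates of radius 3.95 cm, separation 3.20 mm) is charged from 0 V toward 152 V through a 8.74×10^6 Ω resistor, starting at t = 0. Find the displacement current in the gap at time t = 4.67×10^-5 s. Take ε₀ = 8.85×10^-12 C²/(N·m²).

With C = ε₀A/d = (8.85×10^-12)(4.902×10^-3)/(3.20×10^-3) = 1.356×10^-11 F, the time constant is τ = RC = 1.185×10^-4 s, so t/τ = 0.3941 and e^(−t/τ) = 0.6743.
I_d = I_cond = (V₀/R) e^(−t/τ) = (1.739×10^-5)(0.6743) = 1.17×10^-5 A.

1.17×10^-5 A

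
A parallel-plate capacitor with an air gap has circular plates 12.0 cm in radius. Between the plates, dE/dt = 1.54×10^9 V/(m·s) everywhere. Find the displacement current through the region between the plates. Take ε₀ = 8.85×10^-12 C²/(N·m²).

6.17×10^-4 A

The displacement current is ε₀ times dΦ_E/dt = ε₀ A dE/dt = (8.85×10^-12)(0.04524)(1.54×10^9) = 6.17×10^-4 A.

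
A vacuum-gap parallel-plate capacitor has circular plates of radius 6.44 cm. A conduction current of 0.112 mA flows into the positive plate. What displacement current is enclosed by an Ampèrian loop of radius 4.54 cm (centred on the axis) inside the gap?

5.57×10^-5 A

No conduction current crosses the gap, so I_d there equals the 1.12×10^-4 A in the leads.
Through an area πr² the displacement current is I_d·(πr²/πR²) = I_d (r/R)² = 5.57×10^-5 A.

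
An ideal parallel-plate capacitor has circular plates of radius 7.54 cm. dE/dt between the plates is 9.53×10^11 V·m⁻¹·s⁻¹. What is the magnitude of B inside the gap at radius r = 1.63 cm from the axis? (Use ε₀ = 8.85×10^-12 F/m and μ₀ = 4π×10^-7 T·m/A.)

8.64×10^-8 T

I_d = ε₀ dΦ_E/dt = ε₀ πR² (dE/dt) = (8.85×10^-12)(0.01786)(9.53×10^11) = 0.1506 A through the full plate area.
For r < R the Ampère–Maxwell law gives B(2πr) = μ₀ I_d (r²/R²), so B = μ₀ I_d r/(2πR²) = (4π×10^-7)(0.1506)(0.0163)/(2π·0.0754²) = 8.64×10^-8 T.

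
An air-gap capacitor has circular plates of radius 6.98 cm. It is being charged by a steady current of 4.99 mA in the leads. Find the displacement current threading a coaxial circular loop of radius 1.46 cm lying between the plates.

Between the plates the displacement current equals the wire current: I_d = 4.99 mA = 4.99×10^-3 A.
The field is uniform, so I_d,enc = I_d (r/R)² = (4.99×10^-3)(1.46/6.98)² = 2.18×10^-4 A.

2.18×10^-4 A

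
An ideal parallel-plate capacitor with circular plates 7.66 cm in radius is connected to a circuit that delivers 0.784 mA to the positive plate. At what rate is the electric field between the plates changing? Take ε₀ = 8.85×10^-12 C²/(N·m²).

Charge continuity gives I_d = I = 7.84×10^-4 A between the plates.
Then dE/dt = I_d/(ε₀A) = 4.81×10^9 V/(m·s).

4.81×10^9 V/(m·s)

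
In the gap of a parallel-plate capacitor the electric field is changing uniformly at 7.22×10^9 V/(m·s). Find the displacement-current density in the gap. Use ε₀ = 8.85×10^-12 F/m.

J_d = ε₀ ∂E/∂t, so J_d = 0.0639 A/m².

0.0639 A/m²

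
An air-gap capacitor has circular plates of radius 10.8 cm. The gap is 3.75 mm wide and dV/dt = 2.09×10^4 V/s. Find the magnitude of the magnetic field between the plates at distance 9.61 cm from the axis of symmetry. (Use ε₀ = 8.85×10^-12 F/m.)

I_d = C dV/dt with C = ε₀πR²/d = 8.647×10^-11 F, so I_d = (8.647×10^-11)(2.09×10^4) = 1.807×10^-6 A.
For r < R the Ampère–Maxwell law gives B(2πr) = μ₀ I_d (r²/R²), so B = μ₀ I_d r/(2πR²) = (4π×10^-7)(1.807×10^-6)(0.0961)/(2π·0.108²) = 2.98×10^-12 T.

2.98×10^-12 T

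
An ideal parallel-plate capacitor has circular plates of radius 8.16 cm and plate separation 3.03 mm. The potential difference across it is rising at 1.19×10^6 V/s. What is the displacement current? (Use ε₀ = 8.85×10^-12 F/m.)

The field between the plates is E = V/d, so dE/dt = (1.19×10^6)/(3.03×10^-3 m) = 3.927×10^8 V/(m·s).
I_d = ε₀ A (dE/dt) = (8.85×10^-12)(0.02092)(3.927×10^8) = 7.27×10^-5 A.

7.27×10^-5 A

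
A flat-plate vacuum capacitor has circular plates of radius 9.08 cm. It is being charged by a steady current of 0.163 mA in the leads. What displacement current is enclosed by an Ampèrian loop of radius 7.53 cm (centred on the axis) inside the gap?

By continuity the displacement current in the gap matches the conduction current: I_d = 1.63×10^-4 A.
The field is uniform, so I_d,enc = I_d (r/R)² = (1.63×10^-4)(7.53/9.08)² = 1.12×10^-4 A.

1.12×10^-4 A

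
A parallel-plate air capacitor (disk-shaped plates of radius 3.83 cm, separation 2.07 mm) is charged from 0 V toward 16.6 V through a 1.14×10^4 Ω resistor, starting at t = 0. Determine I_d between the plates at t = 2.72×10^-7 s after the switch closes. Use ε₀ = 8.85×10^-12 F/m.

4.34×10^-4 A

C = ε₀A/d = (8.85×10^-12)(4.608×10^-3)/(2.07×10^-3) = 1.970×10^-11 F, so τ = RC = 2.246×10^-7 s.
The conduction current is I(t) = (V₀/R) e^(−t/τ), and the displacement current between the plates equals it.
t/τ = 1.211; I_d = (16.6/1.14×10^4) · e^(−1.211) = (1.456×10^-3)(0.2979) = 4.34×10^-4 A.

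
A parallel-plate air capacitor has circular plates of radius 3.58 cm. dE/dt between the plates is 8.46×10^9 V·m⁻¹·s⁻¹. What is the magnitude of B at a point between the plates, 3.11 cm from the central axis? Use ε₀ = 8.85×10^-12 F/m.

Through the whole plate area (πR² = 4.026×10^-3 m²), I_d = ε₀ πR² dE/dt = 3.014×10^-4 A.
An Ampèrian loop of radius r encloses a fraction (r/R)² of I_d. Then B·2πr = μ₀ I_d (r/R)², giving B = μ₀ I_d r/(2πR²) = 1.46×10^-9 T.

1.46×10^-9 T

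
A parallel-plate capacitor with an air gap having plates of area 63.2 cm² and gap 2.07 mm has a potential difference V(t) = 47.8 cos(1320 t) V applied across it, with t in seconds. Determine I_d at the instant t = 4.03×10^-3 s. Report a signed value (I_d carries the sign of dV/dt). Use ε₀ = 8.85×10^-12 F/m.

1.40×10^-6 A

C = ε₀A/d = (8.85×10^-12)(6.32×10^-3)/(2.07×10^-3) = 2.702×10^-11 F. dV/dt = V₀ω·−sin(ωt); at ωt = 5.3196 rad this factor is 0.8212.
I_d = C dV/dt = (2.702×10^-11)(47.8)(1320)(0.8212) = 1.40×10^-6 A.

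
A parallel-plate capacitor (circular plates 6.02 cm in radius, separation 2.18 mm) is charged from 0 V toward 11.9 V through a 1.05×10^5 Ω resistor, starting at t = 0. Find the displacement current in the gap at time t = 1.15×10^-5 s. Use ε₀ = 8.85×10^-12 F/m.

With C = ε₀A/d = (8.85×10^-12)(0.01139)/(2.18×10^-3) = 4.624×10^-11 F, the time constant is τ = RC = 4.855×10^-6 s, so t/τ = 2.369 and e^(−t/τ) = 0.09357.
I_d = I_cond = (V₀/R) e^(−t/τ) = (1.133×10^-4)(0.09357) = 1.06×10^-5 A.

1.06×10^-5 A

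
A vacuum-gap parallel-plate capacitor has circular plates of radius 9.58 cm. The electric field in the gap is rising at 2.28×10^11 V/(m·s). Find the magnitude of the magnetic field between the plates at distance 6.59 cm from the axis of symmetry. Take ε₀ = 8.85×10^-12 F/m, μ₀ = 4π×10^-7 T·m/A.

8.35×10^-8 T

Total displacement current: I_d = ε₀(πR²)(dE/dt) = (8.85×10^-12)(0.02883)(2.28×10^11) = 0.05817 A.
An Ampèrian loop of radius r encloses a fraction (r/R)² of I_d. Then B·2πr = μ₀ I_d (r/R)², giving B = μ₀ I_d r/(2πR²) = 8.35×10^-8 T.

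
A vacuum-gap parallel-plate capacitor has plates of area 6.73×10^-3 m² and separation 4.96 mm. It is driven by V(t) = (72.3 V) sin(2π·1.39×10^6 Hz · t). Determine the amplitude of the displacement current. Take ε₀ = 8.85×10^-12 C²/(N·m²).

C = ε₀A/d = (8.85×10^-12)(6.73×10^-3)/(4.96×10^-3) = 1.201×10^-11 F; ω = 2πf = 8.734×10^6 rad/s.
I_d = C dV/dt, so |I_d|_max = C V₀ ω = (1.201×10^-11)(72.3)(8.734×10^6) = 7.58×10^-3 A.

7.58×10^-3 A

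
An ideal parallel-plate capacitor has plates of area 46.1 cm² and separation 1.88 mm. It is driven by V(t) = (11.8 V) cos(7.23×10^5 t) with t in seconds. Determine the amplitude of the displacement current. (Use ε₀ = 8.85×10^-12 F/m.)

1.85×10^-4 A

C = ε₀A/d = (8.85×10^-12)(4.61×10^-3)/(1.88×10^-3) = 2.170×10^-11 F; ω = 7.23×10^5 rad/s.
I_d = C dV/dt, so |I_d|_max = C V₀ ω = (2.170×10^-11)(11.8)(7.23×10^5) = 1.85×10^-4 A.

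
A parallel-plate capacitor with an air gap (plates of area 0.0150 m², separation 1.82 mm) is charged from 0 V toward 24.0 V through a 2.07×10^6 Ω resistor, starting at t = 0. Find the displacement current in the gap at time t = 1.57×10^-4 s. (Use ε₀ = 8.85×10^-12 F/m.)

4.10×10^-6 A

C = ε₀A/d = (8.85×10^-12)(0.0150)/(1.82×10^-3) = 7.294×10^-11 F, so τ = RC = 1.510×10^-4 s.
The conduction current is I(t) = (V₀/R) e^(−t/τ), and the displacement current between the plates equals it.
t/τ = 1.040; I_d = (24.0/2.07×10^6) · e^(−1.040) = (1.159×10^-5)(0.3535) = 4.10×10^-6 A.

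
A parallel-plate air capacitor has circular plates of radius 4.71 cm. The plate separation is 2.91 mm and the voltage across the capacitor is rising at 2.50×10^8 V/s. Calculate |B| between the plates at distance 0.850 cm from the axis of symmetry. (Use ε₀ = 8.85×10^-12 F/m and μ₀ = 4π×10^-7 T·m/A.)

I_d = C dV/dt with C = ε₀πR²/d = 2.119×10^-11 F, so I_d = (2.119×10^-11)(2.50×10^8) = 5.298×10^-3 A.
For r < R the Ampère–Maxwell law gives B(2πr) = μ₀ I_d (r²/R²), so B = μ₀ I_d r/(2πR²) = (4π×10^-7)(5.298×10^-3)(8.50×10^-3)/(2π·0.0471²) = 4.06×10^-9 T.

4.06×10^-9 T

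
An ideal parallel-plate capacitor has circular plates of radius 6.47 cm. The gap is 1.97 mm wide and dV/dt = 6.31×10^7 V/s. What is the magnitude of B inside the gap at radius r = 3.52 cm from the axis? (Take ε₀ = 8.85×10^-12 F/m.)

I_d = C dV/dt with C = ε₀πR²/d = 5.907×10^-11 F, so I_d = (5.907×10^-11)(6.31×10^7) = 3.727×10^-3 A.
For r < R the Ampère–Maxwell law gives B(2πr) = μ₀ I_d (r²/R²), so B = μ₀ I_d r/(2πR²) = (4π×10^-7)(3.727×10^-3)(0.0352)/(2π·0.0647²) = 6.27×10^-9 T.

6.27×10^-9 T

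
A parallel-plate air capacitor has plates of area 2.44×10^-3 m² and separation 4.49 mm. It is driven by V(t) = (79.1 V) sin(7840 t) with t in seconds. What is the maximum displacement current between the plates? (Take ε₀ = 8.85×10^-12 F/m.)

2.98×10^-6 A

The displacement current equals the conduction current C dV/dt, which peaks at C V₀ ω.
With C = ε₀A/d = (8.85×10^-12)(2.44×10^-3)/(4.49×10^-3) = 4.809×10^-12 F and ω = 7840 rad/s, I_d,max = (4.809×10^-12)(79.1)(7840) = 2.98×10^-6 A.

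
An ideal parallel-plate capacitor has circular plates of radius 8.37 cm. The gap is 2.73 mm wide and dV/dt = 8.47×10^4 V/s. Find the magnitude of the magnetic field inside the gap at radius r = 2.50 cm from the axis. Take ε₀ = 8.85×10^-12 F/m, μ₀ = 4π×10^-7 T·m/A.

I_d = C dV/dt with C = ε₀πR²/d = 7.135×10^-11 F, so I_d = (7.135×10^-11)(8.47×10^4) = 6.043×10^-6 A.
For r < R the Ampère–Maxwell law gives B(2πr) = μ₀ I_d (r²/R²), so B = μ₀ I_d r/(2πR²) = (4π×10^-7)(6.043×10^-6)(0.0250)/(2π·0.0837²) = 4.31×10^-12 T.

4.31×10^-12 T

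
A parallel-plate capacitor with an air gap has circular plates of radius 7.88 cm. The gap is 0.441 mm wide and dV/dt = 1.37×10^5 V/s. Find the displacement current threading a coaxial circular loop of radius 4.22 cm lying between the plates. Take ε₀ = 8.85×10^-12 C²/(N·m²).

dE/dt = (dV/dt)/d = 3.107×10^8 V/(m·s); I_d = ε₀(πR²)(dE/dt) = (8.85×10^-12)(0.01951)(3.107×10^8) = 5.365×10^-5 A.
Since J_d is uniform, the enclosed fraction is (r/R)² = 0.2868, giving I_d,enc = 1.54×10^-5 A.

1.54×10^-5 A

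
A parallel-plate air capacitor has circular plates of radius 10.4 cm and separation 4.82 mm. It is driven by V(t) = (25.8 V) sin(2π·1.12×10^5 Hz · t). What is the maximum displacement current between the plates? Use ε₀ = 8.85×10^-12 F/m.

The displacement current equals the conduction current C dV/dt, which peaks at C V₀ ω.
With C = ε₀A/d = (8.85×10^-12)(0.03398)/(4.82×10^-3) = 6.239×10^-11 F and ω = 2πf = 7.037×10^5 rad/s, I_d,max = (6.239×10^-11)(25.8)(7.037×10^5) = 1.13×10^-3 A.

1.13×10^-3 A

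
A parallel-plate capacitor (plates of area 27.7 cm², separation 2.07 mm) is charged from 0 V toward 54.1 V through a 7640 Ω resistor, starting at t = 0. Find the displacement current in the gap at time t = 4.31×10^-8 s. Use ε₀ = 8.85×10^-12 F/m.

4.40×10^-3 A

C = ε₀A/d = (8.85×10^-12)(2.77×10^-3)/(2.07×10^-3) = 1.184×10^-11 F, so τ = RC = 9.046×10^-8 s.
The conduction current is I(t) = (V₀/R) e^(−t/τ), and the displacement current between the plates equals it.
t/τ = 0.4765; I_d = (54.1/7640) · e^(−0.4765) = (7.081×10^-3)(0.6210) = 4.40×10^-3 A.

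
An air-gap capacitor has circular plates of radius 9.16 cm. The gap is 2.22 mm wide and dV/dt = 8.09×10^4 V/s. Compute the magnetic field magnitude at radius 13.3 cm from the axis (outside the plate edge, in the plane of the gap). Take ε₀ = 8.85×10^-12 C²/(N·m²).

1.28×10^-11 T

I_d = C dV/dt with C = ε₀πR²/d = 1.051×10^-10 F, so I_d = (1.051×10^-10)(8.09×10^4) = 8.503×10^-6 A.
For r ≥ R the full I_d is enclosed: B = μ₀ I_d/(2πr) = (4π×10^-7)(8.503×10^-6)/(2π·0.133) = 1.28×10^-11 T.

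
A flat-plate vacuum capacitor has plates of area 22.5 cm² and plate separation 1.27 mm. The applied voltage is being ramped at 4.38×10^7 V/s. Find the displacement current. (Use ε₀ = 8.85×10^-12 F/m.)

6.87×10^-4 A

E = V/d so dE/dt = (dV/dt)/d = 3.449×10^10 V/(m·s), and I_d = ε₀ A dE/dt = (8.85×10^-12)(2.25×10^-3)(3.449×10^10) = 6.87×10^-4 A.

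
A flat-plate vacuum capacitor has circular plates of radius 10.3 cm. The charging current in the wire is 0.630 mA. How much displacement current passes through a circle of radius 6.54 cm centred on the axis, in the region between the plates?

No conduction current crosses the gap, so I_d there equals the 6.30×10^-4 A in the leads.
The field is uniform, so I_d,enc = I_d (r/R)² = (6.30×10^-4)(6.54/10.3)² = 2.54×10^-4 A.

2.54×10^-4 A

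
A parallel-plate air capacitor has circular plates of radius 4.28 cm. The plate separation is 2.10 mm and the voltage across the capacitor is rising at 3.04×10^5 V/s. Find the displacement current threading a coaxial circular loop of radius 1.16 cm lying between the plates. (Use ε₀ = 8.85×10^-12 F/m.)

5.42×10^-7 A

I_d = C dV/dt with C = ε₀πR²/d = 2.425×10^-11 F, so I_d = (2.425×10^-11)(3.04×10^5) = 7.372×10^-6 A.
The field is uniform, so I_d,enc = I_d (r/R)² = (7.372×10^-6)(1.16/4.28)² = 5.42×10^-7 A.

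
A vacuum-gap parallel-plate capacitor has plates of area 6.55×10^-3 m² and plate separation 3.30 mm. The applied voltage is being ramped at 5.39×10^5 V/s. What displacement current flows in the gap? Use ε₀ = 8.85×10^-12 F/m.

C = ε₀A/d = (8.85×10^-12)(6.55×10^-3)/(3.30×10^-3) = 1.757×10^-11 F.
I_d = C dV/dt = (1.757×10^-11)(5.39×10^5) = 9.47×10^-6 A.

9.47×10^-6 A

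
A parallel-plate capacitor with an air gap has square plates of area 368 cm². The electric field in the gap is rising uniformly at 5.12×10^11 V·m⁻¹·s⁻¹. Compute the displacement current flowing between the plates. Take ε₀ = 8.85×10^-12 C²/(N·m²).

0.167 A

I_d = ε₀ A (dE/dt) = (8.85×10^-12)(0.0368 m²)(5.12×10^11) = 0.167 A.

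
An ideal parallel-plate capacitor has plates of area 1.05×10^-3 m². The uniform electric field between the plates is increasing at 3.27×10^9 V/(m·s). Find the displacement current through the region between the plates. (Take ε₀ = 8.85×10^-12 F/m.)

3.04×10^-5 A

The displacement current is ε₀ times dΦ_E/dt = ε₀ A dE/dt = (8.85×10^-12)(1.05×10^-3)(3.27×10^9) = 3.04×10^-5 A.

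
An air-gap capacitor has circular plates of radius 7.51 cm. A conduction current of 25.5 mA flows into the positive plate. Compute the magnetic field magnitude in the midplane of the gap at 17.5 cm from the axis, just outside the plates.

2.91×10^-8 T

Between the plates the displacement current equals the wire current: I_d = 25.5 mA = 0.0255 A.
Outside the plates the loop encloses all of I_d, so B·2πr = μ₀ I_d and B = 2.91×10^-8 T.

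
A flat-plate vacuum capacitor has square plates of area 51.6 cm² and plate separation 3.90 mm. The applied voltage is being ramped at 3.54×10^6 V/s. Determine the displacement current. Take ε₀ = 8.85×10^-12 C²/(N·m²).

4.15×10^-5 A

C = ε₀A/d = (8.85×10^-12)(5.16×10^-3)/(3.90×10^-3) = 1.171×10^-11 F.
I_d = C dV/dt = (1.171×10^-11)(3.54×10^6) = 4.15×10^-5 A.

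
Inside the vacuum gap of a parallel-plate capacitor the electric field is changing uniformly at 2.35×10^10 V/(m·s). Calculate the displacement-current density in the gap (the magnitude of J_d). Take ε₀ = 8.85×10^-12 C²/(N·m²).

0.208 A/m²

The displacement-current density is ε₀ ∂E/∂t = (8.85×10^-12)(2.35×10^10) = 0.208 A/m².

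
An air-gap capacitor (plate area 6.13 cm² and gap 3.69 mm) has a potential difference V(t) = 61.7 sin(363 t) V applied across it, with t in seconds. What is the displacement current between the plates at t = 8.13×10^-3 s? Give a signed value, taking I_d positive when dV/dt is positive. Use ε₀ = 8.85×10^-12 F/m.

-3.23×10^-8 A

dV/dt = (61.7)(363)·cos(2.95119) = -2.199×10^4 V/s.
I_d = C dV/dt with C = ε₀A/d = (8.85×10^-12)(6.13×10^-4)/(3.69×10^-3) = 1.470×10^-12 F, so I_d = (1.470×10^-12)(-2.199×10^4) = -3.23×10^-8 A.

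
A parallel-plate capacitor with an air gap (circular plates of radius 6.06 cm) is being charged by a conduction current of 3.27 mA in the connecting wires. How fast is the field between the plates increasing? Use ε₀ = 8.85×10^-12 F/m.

3.20×10^10 V/(m·s)

Charge continuity gives I_d = I = 3.27×10^-3 A between the plates.
Then dE/dt = I_d/(ε₀A) = 3.20×10^10 V/(m·s).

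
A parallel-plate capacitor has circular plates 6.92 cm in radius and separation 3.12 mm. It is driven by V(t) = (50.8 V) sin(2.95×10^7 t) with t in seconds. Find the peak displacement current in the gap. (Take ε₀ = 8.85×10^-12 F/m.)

0.0639 A

C = ε₀A/d = (8.85×10^-12)(0.01504)/(3.12×10^-3) = 4.266×10^-11 F; ω = 2.95×10^7 rad/s.
I_d = C dV/dt, so |I_d|_max = C V₀ ω = (4.266×10^-11)(50.8)(2.95×10^7) = 0.0639 A.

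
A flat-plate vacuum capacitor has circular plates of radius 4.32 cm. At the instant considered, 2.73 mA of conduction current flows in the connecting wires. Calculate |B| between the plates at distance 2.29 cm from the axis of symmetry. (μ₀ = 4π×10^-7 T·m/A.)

Between the plates the displacement current equals the wire current: I_d = 2.73 mA = 2.73×10^-3 A.
An Ampèrian loop of radius r encloses a fraction (r/R)² of I_d. Then B·2πr = μ₀ I_d (r/R)², giving B = μ₀ I_d r/(2πR²) = 6.70×10^-9 T.

6.70×10^-9 T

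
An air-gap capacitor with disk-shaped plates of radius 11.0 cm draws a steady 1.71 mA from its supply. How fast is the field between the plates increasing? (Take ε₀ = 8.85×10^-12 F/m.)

5.08×10^9 V/(m·s)

The displacement current between the plates equals the conduction current, I_d = 1.71 mA.
Inverting I_d = ε₀ A dE/dt gives dE/dt = 1.71×10^-3 / (8.85×10^-12 · 0.03801) = 5.08×10^9 V/(m·s).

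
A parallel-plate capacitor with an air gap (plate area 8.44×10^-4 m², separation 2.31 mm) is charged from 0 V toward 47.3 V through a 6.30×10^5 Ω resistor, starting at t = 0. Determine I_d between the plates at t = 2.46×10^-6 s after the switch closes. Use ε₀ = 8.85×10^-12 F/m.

2.24×10^-5 A

With C = ε₀A/d = (8.85×10^-12)(8.44×10^-4)/(2.31×10^-3) = 3.234×10^-12 F, the time constant is τ = RC = 2.037×10^-6 s, so t/τ = 1.208 and e^(−t/τ) = 0.2988.
I_d = I_cond = (V₀/R) e^(−t/τ) = (7.508×10^-5)(0.2988) = 2.24×10^-5 A.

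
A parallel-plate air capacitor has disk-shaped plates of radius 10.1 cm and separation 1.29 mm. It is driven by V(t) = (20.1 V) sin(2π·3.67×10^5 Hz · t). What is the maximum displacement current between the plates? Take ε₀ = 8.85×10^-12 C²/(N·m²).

(dE/dt)_max = V₀ω/d = 3.593×10^10 V/(m·s); ω = 2πf = 2.306×10^6 rad/s.
I_d,max = ε₀ A (dE/dt)_max = (8.85×10^-12)(0.03205)(3.593×10^10) = 0.0102 A.

0.0102 A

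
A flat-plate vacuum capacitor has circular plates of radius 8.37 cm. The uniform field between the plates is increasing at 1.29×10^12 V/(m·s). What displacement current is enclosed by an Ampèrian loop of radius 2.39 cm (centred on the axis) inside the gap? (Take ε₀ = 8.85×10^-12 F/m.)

0.0205 A

Through the whole plate area (πR² = 0.02201 m²), I_d = ε₀ πR² dE/dt = 0.2513 A.
Through an area πr² the displacement current is I_d·(πr²/πR²) = I_d (r/R)² = 0.0205 A.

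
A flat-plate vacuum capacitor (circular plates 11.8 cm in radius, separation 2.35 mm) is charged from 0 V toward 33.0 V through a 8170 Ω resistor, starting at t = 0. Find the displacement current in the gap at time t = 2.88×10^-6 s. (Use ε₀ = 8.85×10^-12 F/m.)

C = ε₀A/d = (8.85×10^-12)(0.04374)/(2.35×10^-3) = 1.647×10^-10 F and τ = RC = 1.346×10^-6 s. I_d in the gap equals the RC charging current.
I_d(t) = (V₀/R) e^(−t/τ) = 4.039×10^-3 · e^(−2.140) = 4.75×10^-4 A.

4.75×10^-4 A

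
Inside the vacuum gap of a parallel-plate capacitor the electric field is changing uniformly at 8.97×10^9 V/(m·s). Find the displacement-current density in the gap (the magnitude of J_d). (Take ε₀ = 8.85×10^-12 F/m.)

The displacement-current density is ε₀ ∂E/∂t = (8.85×10^-12)(8.97×10^9) = 0.0794 A/m².

0.0794 A/m²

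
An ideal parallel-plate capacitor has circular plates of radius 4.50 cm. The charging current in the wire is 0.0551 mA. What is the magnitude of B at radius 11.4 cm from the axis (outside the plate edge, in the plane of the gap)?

9.67×10^-11 T

Between the plates the displacement current equals the wire current: I_d = 0.0551 mA = 5.51×10^-5 A.
Outside the plates the loop encloses all of I_d, so B·2πr = μ₀ I_d and B = 9.67×10^-11 T.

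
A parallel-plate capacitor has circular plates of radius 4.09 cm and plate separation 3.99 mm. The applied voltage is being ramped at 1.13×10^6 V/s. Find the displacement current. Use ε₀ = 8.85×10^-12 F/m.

1.32×10^-5 A

E = V/d so dE/dt = (dV/dt)/d = 2.832×10^8 V/(m·s), and I_d = ε₀ A dE/dt = (8.85×10^-12)(5.255×10^-3)(2.832×10^8) = 1.32×10^-5 A.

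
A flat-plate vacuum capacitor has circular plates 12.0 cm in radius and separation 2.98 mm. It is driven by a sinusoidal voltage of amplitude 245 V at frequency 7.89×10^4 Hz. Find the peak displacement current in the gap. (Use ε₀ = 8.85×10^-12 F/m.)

0.0163 A

The displacement current equals the conduction current C dV/dt, which peaks at C V₀ ω.
With C = ε₀A/d = (8.85×10^-12)(0.04524)/(2.98×10^-3) = 1.344×10^-10 F and ω = 2πf = 4.957×10^5 rad/s, I_d,max = (1.344×10^-10)(245)(4.957×10^5) = 0.0163 A.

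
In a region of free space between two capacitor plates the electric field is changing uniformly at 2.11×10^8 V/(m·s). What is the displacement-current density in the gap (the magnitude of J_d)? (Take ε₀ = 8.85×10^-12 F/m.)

1.87×10^-3 A/m²

The displacement-current density is ε₀ ∂E/∂t = (8.85×10^-12)(2.11×10^8) = 1.87×10^-3 A/m².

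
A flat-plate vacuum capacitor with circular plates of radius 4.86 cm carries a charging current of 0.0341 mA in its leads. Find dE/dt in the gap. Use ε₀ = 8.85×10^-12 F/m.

The displacement current between the plates equals the conduction current, I_d = 0.0341 mA.
Then dE/dt = I_d/(ε₀A) = 5.19×10^8 V/(m·s).

5.19×10^8 V/(m·s)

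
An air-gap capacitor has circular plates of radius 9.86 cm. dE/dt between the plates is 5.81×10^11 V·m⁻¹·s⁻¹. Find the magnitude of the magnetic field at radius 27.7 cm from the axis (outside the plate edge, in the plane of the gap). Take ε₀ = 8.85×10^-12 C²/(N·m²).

1.13×10^-7 T

I_d = ε₀ dΦ_E/dt = ε₀ πR² (dE/dt) = (8.85×10^-12)(0.03054)(5.81×10^11) = 0.1570 A through the full plate area.
For r ≥ R the full I_d is enclosed: B = μ₀ I_d/(2πr) = (4π×10^-7)(0.1570)/(2π·0.277) = 1.13×10^-7 T.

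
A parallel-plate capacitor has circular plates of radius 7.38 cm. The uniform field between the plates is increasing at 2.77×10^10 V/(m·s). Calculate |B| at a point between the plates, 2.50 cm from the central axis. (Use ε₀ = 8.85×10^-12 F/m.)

3.85×10^-9 T

Through the whole plate area (πR² = 0.01711 m²), I_d = ε₀ πR² dE/dt = 4.194×10^-3 A.
∮B·dl = μ₀ I_d,enc with I_d,enc = I_d r²/R² = 4.813×10^-4 A; so B = μ₀ I_d,enc/(2πr) = 3.85×10^-9 T.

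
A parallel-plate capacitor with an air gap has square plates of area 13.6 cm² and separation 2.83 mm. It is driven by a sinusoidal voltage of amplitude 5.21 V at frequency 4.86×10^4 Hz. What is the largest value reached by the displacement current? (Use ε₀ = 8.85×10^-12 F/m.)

6.77×10^-6 A

C = ε₀A/d = (8.85×10^-12)(1.36×10^-3)/(2.83×10^-3) = 4.253×10^-12 F; ω = 2πf = 3.054×10^5 rad/s.
I_d = C dV/dt, so |I_d|_max = C V₀ ω = (4.253×10^-12)(5.21)(3.054×10^5) = 6.77×10^-6 A.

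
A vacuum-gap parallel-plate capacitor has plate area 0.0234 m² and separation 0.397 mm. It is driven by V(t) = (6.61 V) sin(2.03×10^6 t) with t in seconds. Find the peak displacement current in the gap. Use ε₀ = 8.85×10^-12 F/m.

7.00×10^-3 A

The displacement current equals the conduction current C dV/dt, which peaks at C V₀ ω.
With C = ε₀A/d = (8.85×10^-12)(0.0234)/(3.97×10^-4) = 5.216×10^-10 F and ω = 2.03×10^6 rad/s, I_d,max = (5.216×10^-10)(6.61)(2.03×10^6) = 7.00×10^-3 A.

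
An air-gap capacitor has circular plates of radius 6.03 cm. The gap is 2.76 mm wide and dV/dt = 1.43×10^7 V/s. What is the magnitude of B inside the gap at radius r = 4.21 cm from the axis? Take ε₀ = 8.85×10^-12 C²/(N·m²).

1.21×10^-9 T

dE/dt = (dV/dt)/d = 5.181×10^9 V/(m·s); I_d = ε₀(πR²)(dE/dt) = (8.85×10^-12)(0.01142)(5.181×10^9) = 5.236×10^-4 A.
For r < R the Ampère–Maxwell law gives B(2πr) = μ₀ I_d (r²/R²), so B = μ₀ I_d r/(2πR²) = (4π×10^-7)(5.236×10^-4)(0.0421)/(2π·0.0603²) = 1.21×10^-9 T.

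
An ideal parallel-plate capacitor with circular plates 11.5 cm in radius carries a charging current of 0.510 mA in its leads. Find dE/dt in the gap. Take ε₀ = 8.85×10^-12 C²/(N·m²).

The displacement current between the plates equals the conduction current, I_d = 0.510 mA.
Inverting I_d = ε₀ A dE/dt gives dE/dt = 5.10×10^-4 / (8.85×10^-12 · 0.04155) = 1.39×10^9 V/(m·s).

1.39×10^9 V/(m·s)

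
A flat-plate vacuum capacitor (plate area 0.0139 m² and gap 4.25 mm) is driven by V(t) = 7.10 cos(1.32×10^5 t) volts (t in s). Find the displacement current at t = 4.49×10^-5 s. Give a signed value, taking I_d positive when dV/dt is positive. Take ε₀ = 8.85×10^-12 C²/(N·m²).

9.46×10^-6 A

C = ε₀A/d = (8.85×10^-12)(0.0139)/(4.25×10^-3) = 2.894×10^-11 F. dV/dt = V₀ω·−sin(ωt); at ωt = 5.9268 rad this factor is 0.3489.
I_d = C dV/dt = (2.894×10^-11)(7.10)(1.32×10^5)(0.3489) = 9.46×10^-6 A.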